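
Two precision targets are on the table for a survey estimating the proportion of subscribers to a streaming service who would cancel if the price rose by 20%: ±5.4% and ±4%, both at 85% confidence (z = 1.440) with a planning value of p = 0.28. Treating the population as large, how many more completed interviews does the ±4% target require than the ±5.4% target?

At ±5.4%: n = 1.440² × 0.2016 / 0.054² ≈ 143.36 → 144.
At ±4%: n = 1.440² × 0.2016 / 0.040² ≈ 261.27 → 262.
Additional respondents: 262 − 144 = 118.

118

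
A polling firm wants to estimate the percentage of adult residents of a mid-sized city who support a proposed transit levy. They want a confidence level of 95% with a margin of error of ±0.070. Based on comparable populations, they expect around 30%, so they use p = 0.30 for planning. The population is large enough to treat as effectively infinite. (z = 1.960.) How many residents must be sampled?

With p = 0.30, p(1−p) = 0.2100.
n = z²·p(1−p)/E² = 1.960² × 0.2100 / 0.070² = 3.8416 × 0.2100 / 0.004900 ≈ 164.64.
Rounding up gives n = 165.

165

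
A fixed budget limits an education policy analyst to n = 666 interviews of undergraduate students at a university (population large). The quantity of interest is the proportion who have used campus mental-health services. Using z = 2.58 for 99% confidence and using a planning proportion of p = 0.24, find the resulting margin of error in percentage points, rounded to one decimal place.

SE(p̂) = √[p(1−p)/n] = √[0.1824/666] = 0.01655.
E = z × SE = 2.58 × 0.01655 = 0.04270, or 4.3 percentage points.

4.3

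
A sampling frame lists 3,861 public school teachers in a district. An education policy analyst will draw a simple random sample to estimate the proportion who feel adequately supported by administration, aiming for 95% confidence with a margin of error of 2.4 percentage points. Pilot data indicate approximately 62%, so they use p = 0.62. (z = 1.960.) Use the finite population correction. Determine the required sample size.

1118

Unadjusted: n₀ = 1.960² × 0.62 × 0.38 / 0.024² ≈ 1571.32, so n₀ = 1572.
Finite population correction with N = 3,861: n = n₀ / (1 + (n₀−1)/N) = 1572 / (1 + 1571/3861) = 1572 / 1.4069 ≈ 1117.36.
Rounding up, n = 1118.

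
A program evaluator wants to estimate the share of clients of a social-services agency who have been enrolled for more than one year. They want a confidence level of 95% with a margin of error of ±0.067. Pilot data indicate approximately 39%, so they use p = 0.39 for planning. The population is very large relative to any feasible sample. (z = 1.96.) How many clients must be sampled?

With p = 0.39, p(1−p) = 0.2379.
n = z²·p(1−p)/E² = 1.96² × 0.2379 / 0.067² = 3.8416 × 0.2379 / 0.004489 ≈ 203.59.
Rounding up gives n = 204.

204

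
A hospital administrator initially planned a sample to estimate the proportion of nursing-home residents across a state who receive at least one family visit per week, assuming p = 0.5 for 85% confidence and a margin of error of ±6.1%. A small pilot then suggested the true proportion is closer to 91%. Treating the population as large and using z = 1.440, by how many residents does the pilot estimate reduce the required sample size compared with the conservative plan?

94

Conservative (p = 0.5): n = 1.440² × 0.25 / 0.061² ≈ 139.32 → 140.
Using p = 0.91: p(1−p) = 0.0819, so n = 1.440² × 0.0819 / 0.061² ≈ 45.64 → 46.
Reduction: 140 − 46 = 94.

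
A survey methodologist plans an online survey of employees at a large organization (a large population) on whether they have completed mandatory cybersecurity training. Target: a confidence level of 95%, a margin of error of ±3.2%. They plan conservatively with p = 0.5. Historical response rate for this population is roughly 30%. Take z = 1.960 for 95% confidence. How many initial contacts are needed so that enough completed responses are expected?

3127

Completed interviews needed: n₀ = 1.960² × 0.2500 / 0.032² ≈ 937.89 → 938.
At a 30% response rate, contacts needed = 938 / 0.30 ≈ 3126.67 → 3127.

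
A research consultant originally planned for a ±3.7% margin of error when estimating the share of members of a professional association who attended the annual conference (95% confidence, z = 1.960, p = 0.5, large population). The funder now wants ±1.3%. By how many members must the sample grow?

4981

At ±3.7%: n = 1.960² × 0.2500 / 0.037² ≈ 701.53 → 702.
At ±1.3%: n = 1.960² × 0.2500 / 0.013² ≈ 5682.84 → 5683.
Additional respondents: 5683 − 702 = 4981.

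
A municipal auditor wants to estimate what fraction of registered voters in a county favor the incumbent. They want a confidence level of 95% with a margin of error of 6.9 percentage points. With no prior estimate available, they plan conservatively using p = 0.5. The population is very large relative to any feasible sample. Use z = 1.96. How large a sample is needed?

With p = 0.5, p(1−p) = 0.25.
n = z²·p(1−p)/E² = 1.96² × 0.2500 / 0.069² = 3.8416 × 0.2500 / 0.004761 ≈ 201.72.
Rounding up gives n = 202.

202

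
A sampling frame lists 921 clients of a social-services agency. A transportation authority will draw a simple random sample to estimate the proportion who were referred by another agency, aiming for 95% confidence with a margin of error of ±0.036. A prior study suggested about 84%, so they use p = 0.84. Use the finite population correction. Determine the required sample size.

279

For 95% confidence, z = 1.960.
Unadjusted: n₀ = 1.960² × 0.84 × 0.16 / 0.036² ≈ 398.39, so n₀ = 399.
Finite population correction with N = 921: n = n₀ / (1 + (n₀−1)/N) = 399 / (1 + 398/921) = 399 / 1.4321 ≈ 278.60.
Rounding up, n = 279.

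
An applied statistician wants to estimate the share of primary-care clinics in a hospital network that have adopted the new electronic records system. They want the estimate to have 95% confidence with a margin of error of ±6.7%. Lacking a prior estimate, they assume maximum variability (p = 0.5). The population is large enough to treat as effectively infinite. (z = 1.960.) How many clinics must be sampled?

With p = 0.5, p(1−p) = 0.25.
n = z²·p(1−p)/E² = 1.960² × 0.2500 / 0.067² = 3.8416 × 0.2500 / 0.004489 ≈ 213.95.
Rounding up gives n = 214.

214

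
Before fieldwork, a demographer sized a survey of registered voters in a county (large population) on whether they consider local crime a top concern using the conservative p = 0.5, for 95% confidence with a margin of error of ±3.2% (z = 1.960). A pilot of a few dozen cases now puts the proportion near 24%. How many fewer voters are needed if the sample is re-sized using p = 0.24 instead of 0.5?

253

Conservative (p = 0.5): n = 1.960² × 0.25 / 0.032² ≈ 937.89 → 938.
Using p = 0.24: p(1−p) = 0.1824, so n = 1.960² × 0.1824 / 0.032² ≈ 684.28 → 685.
Reduction: 938 − 685 = 253.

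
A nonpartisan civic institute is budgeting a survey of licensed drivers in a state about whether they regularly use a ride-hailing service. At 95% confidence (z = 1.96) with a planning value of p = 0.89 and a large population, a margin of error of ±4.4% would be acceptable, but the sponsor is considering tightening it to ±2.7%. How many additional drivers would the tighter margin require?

At ±4.4%: n = 1.96² × 0.0979 / 0.044² ≈ 194.26 → 195.
At ±2.7%: n = 1.96² × 0.0979 / 0.027² ≈ 515.90 → 516.
Additional respondents: 516 − 195 = 321.

321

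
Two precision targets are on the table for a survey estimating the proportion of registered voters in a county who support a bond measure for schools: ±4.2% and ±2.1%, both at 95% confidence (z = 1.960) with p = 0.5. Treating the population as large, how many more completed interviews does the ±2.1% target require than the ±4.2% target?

At ±4.2%: n = 1.960² × 0.2500 / 0.042² ≈ 544.44 → 545.
At ±2.1%: n = 1.960² × 0.2500 / 0.021² ≈ 2177.78 → 2178.
Additional respondents: 2178 − 545 = 1633.

1633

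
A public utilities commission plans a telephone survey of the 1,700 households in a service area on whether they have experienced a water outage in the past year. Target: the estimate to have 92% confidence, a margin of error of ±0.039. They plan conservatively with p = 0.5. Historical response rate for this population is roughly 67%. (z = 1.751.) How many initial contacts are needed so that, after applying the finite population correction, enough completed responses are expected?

Completed interviews needed (unadjusted): n₀ = 1.751² × 0.2500 / 0.039² ≈ 503.94 → 504.
FPC for N = 1,700: n = 504 / (1 + 503/1700) = 504 / 1.2959 ≈ 388.92 → 389.
At a 67% response rate, contacts needed = 389 / 0.67 ≈ 580.60 → 581.

581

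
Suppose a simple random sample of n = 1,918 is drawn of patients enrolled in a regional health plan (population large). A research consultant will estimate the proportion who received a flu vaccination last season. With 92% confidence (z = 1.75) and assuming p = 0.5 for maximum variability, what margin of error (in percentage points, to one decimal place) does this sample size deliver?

2.0

SE(p̂) = √[p(1−p)/n] = √[0.2500/1918] = 0.01142.
E = z × SE = 1.75 × 0.01142 = 0.01998, or 2.0 percentage points.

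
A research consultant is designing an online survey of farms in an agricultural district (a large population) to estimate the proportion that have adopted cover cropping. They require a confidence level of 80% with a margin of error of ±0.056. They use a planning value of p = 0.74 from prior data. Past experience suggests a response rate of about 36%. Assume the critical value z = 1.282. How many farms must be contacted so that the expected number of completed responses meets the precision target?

Completed interviews needed: n₀ = 1.282² × 0.1924 / 0.056² ≈ 100.83 → 101.
At a 36% response rate, contacts needed = 101 / 0.36 ≈ 280.56 → 281.

281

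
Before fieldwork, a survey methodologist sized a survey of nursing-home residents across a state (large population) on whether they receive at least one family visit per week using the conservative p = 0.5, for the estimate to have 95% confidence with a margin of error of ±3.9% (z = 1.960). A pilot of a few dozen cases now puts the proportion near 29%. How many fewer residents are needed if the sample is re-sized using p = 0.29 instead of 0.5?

111

Conservative (p = 0.5): n = 1.960² × 0.25 / 0.039² ≈ 631.43 → 632.
Using p = 0.29: p(1−p) = 0.2059, so n = 1.960² × 0.2059 / 0.039² ≈ 520.04 → 521.
Reduction: 632 − 521 = 111.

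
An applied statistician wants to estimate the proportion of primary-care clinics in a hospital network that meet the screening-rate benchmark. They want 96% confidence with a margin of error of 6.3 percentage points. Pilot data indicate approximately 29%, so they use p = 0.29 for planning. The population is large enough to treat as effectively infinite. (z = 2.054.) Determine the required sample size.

With p = 0.29, p(1−p) = 0.2059.
n = z²·p(1−p)/E² = 2.054² × 0.2059 / 0.063² = 4.2189 × 0.2059 / 0.003969 ≈ 218.86.
Rounding up gives n = 219.

219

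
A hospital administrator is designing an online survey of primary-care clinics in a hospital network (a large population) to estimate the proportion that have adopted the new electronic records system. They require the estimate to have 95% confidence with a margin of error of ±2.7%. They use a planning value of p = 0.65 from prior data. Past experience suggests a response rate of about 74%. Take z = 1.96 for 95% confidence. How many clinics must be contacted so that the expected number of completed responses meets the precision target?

Completed interviews needed: n₀ = 1.96² × 0.2275 / 0.027² ≈ 1198.85 → 1199.
At a 74% response rate, contacts needed = 1199 / 0.74 ≈ 1620.27 → 1621.

1621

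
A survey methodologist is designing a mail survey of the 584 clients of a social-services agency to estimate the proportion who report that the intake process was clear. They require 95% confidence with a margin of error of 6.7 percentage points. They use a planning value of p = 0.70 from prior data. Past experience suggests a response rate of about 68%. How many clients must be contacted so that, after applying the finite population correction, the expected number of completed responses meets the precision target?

203

For 95% confidence, z = 1.960.
Completed interviews needed (unadjusted): n₀ = 1.960² × 0.2100 / 0.067² ≈ 179.71 → 180.
FPC for N = 584: n = 180 / (1 + 179/584) = 180 / 1.3065 ≈ 137.77 → 138.
At a 68% response rate, contacts needed = 138 / 0.68 ≈ 202.94 → 203.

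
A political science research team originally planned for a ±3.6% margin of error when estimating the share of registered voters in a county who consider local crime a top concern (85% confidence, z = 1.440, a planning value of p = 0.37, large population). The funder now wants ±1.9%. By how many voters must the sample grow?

966

At ±3.6%: n = 1.440² × 0.2331 / 0.036² ≈ 372.96 → 373.
At ±1.9%: n = 1.440² × 0.2331 / 0.019² ≈ 1338.94 → 1339.
Additional respondents: 1339 − 373 = 966.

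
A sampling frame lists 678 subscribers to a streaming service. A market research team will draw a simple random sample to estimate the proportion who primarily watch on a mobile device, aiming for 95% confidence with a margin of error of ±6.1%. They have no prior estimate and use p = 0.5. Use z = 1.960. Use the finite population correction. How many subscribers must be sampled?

Unadjusted: n₀ = 1.960² × 0.50 × 0.50 / 0.061² ≈ 258.10, so n₀ = 259.
Finite population correction with N = 678: n = n₀ / (1 + (n₀−1)/N) = 259 / (1 + 258/678) = 259 / 1.3805 ≈ 187.61.
Rounding up, n = 188.

188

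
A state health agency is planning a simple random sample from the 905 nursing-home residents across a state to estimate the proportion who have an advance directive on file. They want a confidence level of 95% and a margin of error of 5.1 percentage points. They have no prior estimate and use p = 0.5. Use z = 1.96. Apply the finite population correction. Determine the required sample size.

Unadjusted: n₀ = 1.96² × 0.50 × 0.50 / 0.051² ≈ 369.24, so n₀ = 370.
Finite population correction with N = 905: n = n₀ / (1 + (n₀−1)/N) = 370 / (1 + 369/905) = 370 / 1.4077 ≈ 262.83.
Rounding up, n = 263.

263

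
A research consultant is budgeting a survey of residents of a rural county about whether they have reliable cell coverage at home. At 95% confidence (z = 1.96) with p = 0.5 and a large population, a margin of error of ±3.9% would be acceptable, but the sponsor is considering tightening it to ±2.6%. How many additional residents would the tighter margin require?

At ±3.9%: n = 1.96² × 0.2500 / 0.039² ≈ 631.43 → 632.
At ±2.6%: n = 1.96² × 0.2500 / 0.026² ≈ 1420.71 → 1421.
Additional respondents: 1421 − 632 = 789.

789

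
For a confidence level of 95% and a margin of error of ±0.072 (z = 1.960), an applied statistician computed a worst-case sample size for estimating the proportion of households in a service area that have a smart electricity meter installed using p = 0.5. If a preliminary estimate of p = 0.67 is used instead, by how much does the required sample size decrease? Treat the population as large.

22

Conservative (p = 0.5): n = 1.960² × 0.25 / 0.072² ≈ 185.26 → 186.
Using p = 0.67: p(1−p) = 0.2211, so n = 1.960² × 0.2211 / 0.072² ≈ 163.85 → 164.
Reduction: 186 − 164 = 22.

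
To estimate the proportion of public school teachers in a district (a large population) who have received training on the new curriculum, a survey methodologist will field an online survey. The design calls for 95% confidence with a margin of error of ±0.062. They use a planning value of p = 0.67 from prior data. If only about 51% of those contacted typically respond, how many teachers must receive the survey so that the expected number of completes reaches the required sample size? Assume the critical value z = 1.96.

434

Completed interviews needed: n₀ = 1.96² × 0.2211 / 0.062² ≈ 220.96 → 221.
At a 51% response rate, contacts needed = 221 / 0.51 ≈ 433.33 → 434.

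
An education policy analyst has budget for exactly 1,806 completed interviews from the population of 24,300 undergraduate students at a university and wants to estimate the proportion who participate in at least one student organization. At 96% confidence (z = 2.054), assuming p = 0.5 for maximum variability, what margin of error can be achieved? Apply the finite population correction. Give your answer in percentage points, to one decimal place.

2.3

Finite-population factor: (N−n)/(N−1) = (24300−1806)/(24300−1) = 0.9257.
SE(p̂) = √[p(1−p)/n · (N−n)/(N−1)] = √[0.2500/1806 × 0.9257] = 0.01132.
E = z × SE = 2.054 × 0.01132 = 0.02325 ≈ 2.3 percentage points.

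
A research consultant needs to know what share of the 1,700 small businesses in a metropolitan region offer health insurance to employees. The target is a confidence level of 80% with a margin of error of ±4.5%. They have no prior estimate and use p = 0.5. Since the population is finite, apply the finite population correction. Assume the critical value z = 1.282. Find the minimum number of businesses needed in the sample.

Unadjusted: n₀ = 1.282² × 0.50 × 0.50 / 0.045² ≈ 202.90, so n₀ = 203.
Finite population correction with N = 1,700: n = n₀ / (1 + (n₀−1)/N) = 203 / (1 + 202/1700) = 203 / 1.1188 ≈ 181.44.
Rounding up, n = 182.

182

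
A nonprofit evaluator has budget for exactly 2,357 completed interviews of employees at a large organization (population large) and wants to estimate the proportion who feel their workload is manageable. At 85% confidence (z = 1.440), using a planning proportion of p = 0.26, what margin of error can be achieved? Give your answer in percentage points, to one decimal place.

1.3

SE(p̂) = √[p(1−p)/n] = √[0.1924/2357] = 0.00903.
E = z × SE = 1.440 × 0.00903 = 0.01301, or 1.3 percentage points.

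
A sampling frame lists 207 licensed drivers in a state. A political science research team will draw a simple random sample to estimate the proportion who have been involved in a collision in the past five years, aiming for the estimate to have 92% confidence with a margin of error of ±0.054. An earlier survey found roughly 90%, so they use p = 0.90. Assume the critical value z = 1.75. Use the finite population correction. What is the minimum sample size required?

Unadjusted: n₀ = 1.75² × 0.90 × 0.10 / 0.054² ≈ 94.52, so n₀ = 95.
Finite population correction with N = 207: n = n₀ / (1 + (n₀−1)/N) = 95 / (1 + 94/207) = 95 / 1.4541 ≈ 65.33.
Rounding up, n = 66.

66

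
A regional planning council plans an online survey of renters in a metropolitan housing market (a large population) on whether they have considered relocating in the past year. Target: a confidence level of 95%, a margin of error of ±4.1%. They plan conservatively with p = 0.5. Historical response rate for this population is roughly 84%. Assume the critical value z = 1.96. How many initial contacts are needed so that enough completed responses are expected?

681

Completed interviews needed: n₀ = 1.96² × 0.2500 / 0.041² ≈ 571.33 → 572.
At an 84% response rate, contacts needed = 572 / 0.84 ≈ 680.95 → 681.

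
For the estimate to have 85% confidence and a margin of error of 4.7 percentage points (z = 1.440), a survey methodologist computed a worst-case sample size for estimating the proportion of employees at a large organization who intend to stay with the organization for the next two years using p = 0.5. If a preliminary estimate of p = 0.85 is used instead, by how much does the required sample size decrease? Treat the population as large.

115

Conservative (p = 0.5): n = 1.440² × 0.25 / 0.047² ≈ 234.68 → 235.
Using p = 0.85: p(1−p) = 0.1275, so n = 1.440² × 0.1275 / 0.047² ≈ 119.68 → 120.
Reduction: 235 − 120 = 115.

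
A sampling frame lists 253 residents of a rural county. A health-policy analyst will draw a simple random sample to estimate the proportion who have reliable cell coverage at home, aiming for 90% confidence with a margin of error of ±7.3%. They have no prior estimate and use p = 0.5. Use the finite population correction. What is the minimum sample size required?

For 90% confidence, z = 1.645.
Unadjusted: n₀ = 1.645² × 0.50 × 0.50 / 0.073² ≈ 126.95, so n₀ = 127.
Finite population correction with N = 253: n = n₀ / (1 + (n₀−1)/N) = 127 / (1 + 126/253) = 127 / 1.4980 ≈ 84.78.
Rounding up, n = 85.

85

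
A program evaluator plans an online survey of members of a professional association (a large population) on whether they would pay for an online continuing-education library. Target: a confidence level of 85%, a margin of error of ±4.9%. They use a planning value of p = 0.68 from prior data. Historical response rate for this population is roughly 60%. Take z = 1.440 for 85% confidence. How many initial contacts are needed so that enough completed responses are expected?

314

Completed interviews needed: n₀ = 1.440² × 0.2176 / 0.049² ≈ 187.93 → 188.
At a 60% response rate, contacts needed = 188 / 0.60 ≈ 313.33 → 314.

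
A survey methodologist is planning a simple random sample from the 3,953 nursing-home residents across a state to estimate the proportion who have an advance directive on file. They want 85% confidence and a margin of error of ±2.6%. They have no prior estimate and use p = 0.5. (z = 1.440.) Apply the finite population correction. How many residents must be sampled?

Unadjusted: n₀ = 1.440² × 0.50 × 0.50 / 0.026² ≈ 766.86, so n₀ = 767.
Finite population correction with N = 3,953: n = n₀ / (1 + (n₀−1)/N) = 767 / (1 + 766/3953) = 767 / 1.1938 ≈ 642.50.
Rounding up, n = 643.

643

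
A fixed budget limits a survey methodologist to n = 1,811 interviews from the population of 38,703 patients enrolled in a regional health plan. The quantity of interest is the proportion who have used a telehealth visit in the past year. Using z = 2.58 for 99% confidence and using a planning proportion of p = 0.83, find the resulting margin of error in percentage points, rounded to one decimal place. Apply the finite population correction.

Finite-population factor: (N−n)/(N−1) = (38703−1811)/(38703−1) = 0.9532.
SE(p̂) = √[p(1−p)/n · (N−n)/(N−1)] = √[0.1411/1811 × 0.9532] = 0.00862.
E = z × SE = 2.58 × 0.00862 = 0.02223 ≈ 2.2 percentage points.

2.2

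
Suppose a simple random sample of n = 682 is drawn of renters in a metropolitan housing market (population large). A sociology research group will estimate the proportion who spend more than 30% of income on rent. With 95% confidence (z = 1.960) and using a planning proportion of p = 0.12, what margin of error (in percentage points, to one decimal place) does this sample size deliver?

2.4

SE(p̂) = √[p(1−p)/n] = √[0.1056/682] = 0.01244.
E = z × SE = 1.960 × 0.01244 = 0.02439, or 2.4 percentage points.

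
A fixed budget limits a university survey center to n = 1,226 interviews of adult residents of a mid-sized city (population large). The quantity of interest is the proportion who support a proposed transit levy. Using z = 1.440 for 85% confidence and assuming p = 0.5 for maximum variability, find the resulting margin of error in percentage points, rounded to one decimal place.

SE(p̂) = √[p(1−p)/n] = √[0.2500/1226] = 0.01428.
E = z × SE = 1.440 × 0.01428 = 0.02056, or 2.1 percentage points.

2.1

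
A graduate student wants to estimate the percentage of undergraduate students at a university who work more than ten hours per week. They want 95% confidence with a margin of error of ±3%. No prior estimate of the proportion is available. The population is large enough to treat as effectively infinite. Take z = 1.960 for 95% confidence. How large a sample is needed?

1068

With no prior estimate, use p = 0.5, giving p(1−p) = 0.25.
n = z²·p(1−p)/E² = 1.960² × 0.2500 / 0.030² = 3.8416 × 0.2500 / 0.000900 ≈ 1067.11.
Rounding up gives n = 1068.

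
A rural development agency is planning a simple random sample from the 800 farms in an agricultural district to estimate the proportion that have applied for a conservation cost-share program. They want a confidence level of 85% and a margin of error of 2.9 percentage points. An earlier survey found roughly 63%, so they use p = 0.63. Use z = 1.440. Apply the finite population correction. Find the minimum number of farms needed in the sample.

Unadjusted: n₀ = 1.440² × 0.63 × 0.37 / 0.029² ≈ 574.74, so n₀ = 575.
Finite population correction with N = 800: n = n₀ / (1 + (n₀−1)/N) = 575 / (1 + 574/800) = 575 / 1.7175 ≈ 334.79.
Rounding up, n = 335.

335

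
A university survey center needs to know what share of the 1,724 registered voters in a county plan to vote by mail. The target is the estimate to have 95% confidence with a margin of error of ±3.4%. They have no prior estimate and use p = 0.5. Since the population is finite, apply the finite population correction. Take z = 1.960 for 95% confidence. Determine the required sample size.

561

Unadjusted: n₀ = 1.960² × 0.50 × 0.50 / 0.034² ≈ 830.80, so n₀ = 831.
Finite population correction with N = 1,724: n = n₀ / (1 + (n₀−1)/N) = 831 / (1 + 830/1724) = 831 / 1.4814 ≈ 560.94.
Rounding up, n = 561.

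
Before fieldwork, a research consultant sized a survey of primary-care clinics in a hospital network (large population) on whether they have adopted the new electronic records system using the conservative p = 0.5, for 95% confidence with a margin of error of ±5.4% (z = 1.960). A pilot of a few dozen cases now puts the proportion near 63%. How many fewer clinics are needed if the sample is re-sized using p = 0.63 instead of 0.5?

22

Conservative (p = 0.5): n = 1.960² × 0.25 / 0.054² ≈ 329.36 → 330.
Using p = 0.63: p(1−p) = 0.2331, so n = 1.960² × 0.2331 / 0.054² ≈ 307.09 → 308.
Reduction: 330 − 308 = 22.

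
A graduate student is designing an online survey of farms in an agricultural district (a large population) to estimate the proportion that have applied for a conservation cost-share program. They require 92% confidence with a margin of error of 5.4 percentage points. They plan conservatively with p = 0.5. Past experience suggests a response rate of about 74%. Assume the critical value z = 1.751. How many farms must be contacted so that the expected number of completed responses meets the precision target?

Completed interviews needed: n₀ = 1.751² × 0.2500 / 0.054² ≈ 262.86 → 263.
At a 74% response rate, contacts needed = 263 / 0.74 ≈ 355.41 → 356.

356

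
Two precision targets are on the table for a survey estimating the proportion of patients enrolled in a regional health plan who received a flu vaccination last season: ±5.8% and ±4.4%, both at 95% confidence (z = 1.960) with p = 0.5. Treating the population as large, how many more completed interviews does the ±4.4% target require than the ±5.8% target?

At ±5.8%: n = 1.960² × 0.2500 / 0.058² ≈ 285.49 → 286.
At ±4.4%: n = 1.960² × 0.2500 / 0.044² ≈ 496.07 → 497.
Additional respondents: 497 − 286 = 211.

211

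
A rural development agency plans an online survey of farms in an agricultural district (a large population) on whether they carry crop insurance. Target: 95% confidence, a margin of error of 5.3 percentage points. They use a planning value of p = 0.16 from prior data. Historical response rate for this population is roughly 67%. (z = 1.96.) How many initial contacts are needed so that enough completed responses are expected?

275

Completed interviews needed: n₀ = 1.96² × 0.1344 / 0.053² ≈ 183.81 → 184.
At a 67% response rate, contacts needed = 184 / 0.67 ≈ 274.63 → 275.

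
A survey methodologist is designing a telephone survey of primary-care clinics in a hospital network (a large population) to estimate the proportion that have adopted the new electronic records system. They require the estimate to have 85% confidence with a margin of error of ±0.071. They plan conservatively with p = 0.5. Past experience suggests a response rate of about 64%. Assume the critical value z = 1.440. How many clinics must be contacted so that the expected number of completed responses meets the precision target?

Completed interviews needed: n₀ = 1.440² × 0.2500 / 0.071² ≈ 102.84 → 103.
At a 64% response rate, contacts needed = 103 / 0.64 ≈ 160.94 → 161.

161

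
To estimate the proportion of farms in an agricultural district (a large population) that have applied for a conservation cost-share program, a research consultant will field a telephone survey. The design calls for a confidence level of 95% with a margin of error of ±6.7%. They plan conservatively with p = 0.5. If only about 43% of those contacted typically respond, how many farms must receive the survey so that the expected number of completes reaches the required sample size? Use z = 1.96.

Completed interviews needed: n₀ = 1.96² × 0.2500 / 0.067² ≈ 213.95 → 214.
At a 43% response rate, contacts needed = 214 / 0.43 ≈ 497.67 → 498.

498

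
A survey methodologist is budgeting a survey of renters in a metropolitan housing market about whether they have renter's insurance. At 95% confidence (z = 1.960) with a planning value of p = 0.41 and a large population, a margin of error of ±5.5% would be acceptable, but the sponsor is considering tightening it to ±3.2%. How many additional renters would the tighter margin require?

At ±5.5%: n = 1.960² × 0.2419 / 0.055² ≈ 307.20 → 308.
At ±3.2%: n = 1.960² × 0.2419 / 0.032² ≈ 907.50 → 908.
Additional respondents: 908 − 308 = 600.

600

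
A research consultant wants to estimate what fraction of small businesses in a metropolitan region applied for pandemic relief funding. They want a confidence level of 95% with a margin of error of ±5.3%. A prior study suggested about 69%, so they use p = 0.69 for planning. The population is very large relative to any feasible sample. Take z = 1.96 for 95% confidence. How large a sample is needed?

With p = 0.69, p(1−p) = 0.2139.
n = z²·p(1−p)/E² = 1.96² × 0.2139 / 0.053² = 3.8416 × 0.2139 / 0.002809 ≈ 292.53.
Rounding up gives n = 293.

293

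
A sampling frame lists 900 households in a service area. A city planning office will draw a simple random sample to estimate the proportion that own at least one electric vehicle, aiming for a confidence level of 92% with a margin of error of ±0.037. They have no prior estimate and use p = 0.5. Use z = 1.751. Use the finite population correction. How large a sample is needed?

Unadjusted: n₀ = 1.751² × 0.50 × 0.50 / 0.037² ≈ 559.90, so n₀ = 560.
Finite population correction with N = 900: n = n₀ / (1 + (n₀−1)/N) = 560 / (1 + 559/900) = 560 / 1.6211 ≈ 345.44.
Rounding up, n = 346.

346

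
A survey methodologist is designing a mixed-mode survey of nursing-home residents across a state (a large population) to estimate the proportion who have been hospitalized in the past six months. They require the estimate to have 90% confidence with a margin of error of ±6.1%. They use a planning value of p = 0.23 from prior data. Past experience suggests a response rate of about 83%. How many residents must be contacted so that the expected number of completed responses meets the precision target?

For 90% confidence, z = 1.645.
Completed interviews needed: n₀ = 1.645² × 0.1771 / 0.061² ≈ 128.79 → 129.
At an 83% response rate, contacts needed = 129 / 0.83 ≈ 155.42 → 156.

156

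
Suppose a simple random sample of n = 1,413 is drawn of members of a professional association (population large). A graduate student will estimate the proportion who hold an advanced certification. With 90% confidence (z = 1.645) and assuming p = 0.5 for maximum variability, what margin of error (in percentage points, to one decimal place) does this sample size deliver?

2.2

SE(p̂) = √[p(1−p)/n] = √[0.2500/1413] = 0.01330.
E = z × SE = 1.645 × 0.01330 = 0.02188, or 2.2 percentage points.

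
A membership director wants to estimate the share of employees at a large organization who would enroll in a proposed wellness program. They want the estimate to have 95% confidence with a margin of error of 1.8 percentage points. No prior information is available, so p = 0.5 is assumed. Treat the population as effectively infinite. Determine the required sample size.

For 95% confidence, z = 1.960.
With p = 0.5, p(1−p) = 0.25.
n = z²·p(1−p)/E² = 1.960² × 0.2500 / 0.018² = 3.8416 × 0.2500 / 0.000324 ≈ 2964.20.
Rounding up gives n = 2965.

2965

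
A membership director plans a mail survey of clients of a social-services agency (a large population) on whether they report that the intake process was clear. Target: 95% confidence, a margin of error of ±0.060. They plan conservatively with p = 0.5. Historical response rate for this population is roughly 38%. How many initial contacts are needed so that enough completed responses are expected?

703

For 95% confidence, z = 1.960.
Completed interviews needed: n₀ = 1.960² × 0.2500 / 0.060² ≈ 266.78 → 267.
At a 38% response rate, contacts needed = 267 / 0.38 ≈ 702.63 → 703.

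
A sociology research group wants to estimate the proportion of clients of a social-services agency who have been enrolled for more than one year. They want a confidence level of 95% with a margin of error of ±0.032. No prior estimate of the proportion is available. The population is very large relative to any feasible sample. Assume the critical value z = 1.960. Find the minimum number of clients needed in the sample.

938

With no prior estimate, use p = 0.5, giving p(1−p) = 0.25.
n = z²·p(1−p)/E² = 1.960² × 0.2500 / 0.032² = 3.8416 × 0.2500 / 0.001024 ≈ 937.89.
Rounding up gives n = 938.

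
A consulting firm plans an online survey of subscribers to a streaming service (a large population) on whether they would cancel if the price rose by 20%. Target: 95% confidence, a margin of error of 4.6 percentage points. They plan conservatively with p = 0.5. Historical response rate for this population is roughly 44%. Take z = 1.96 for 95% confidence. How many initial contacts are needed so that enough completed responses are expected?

1032

Completed interviews needed: n₀ = 1.96² × 0.2500 / 0.046² ≈ 453.88 → 454.
At a 44% response rate, contacts needed = 454 / 0.44 ≈ 1031.82 → 1032.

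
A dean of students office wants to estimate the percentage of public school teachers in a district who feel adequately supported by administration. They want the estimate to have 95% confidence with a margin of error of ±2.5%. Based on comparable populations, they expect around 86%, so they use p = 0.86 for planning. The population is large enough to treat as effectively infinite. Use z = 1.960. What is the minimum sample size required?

741

With p = 0.86, p(1−p) = 0.1204.
n = z²·p(1−p)/E² = 1.960² × 0.1204 / 0.025² = 3.8416 × 0.1204 / 0.000625 ≈ 740.05.
Rounding up gives n = 741.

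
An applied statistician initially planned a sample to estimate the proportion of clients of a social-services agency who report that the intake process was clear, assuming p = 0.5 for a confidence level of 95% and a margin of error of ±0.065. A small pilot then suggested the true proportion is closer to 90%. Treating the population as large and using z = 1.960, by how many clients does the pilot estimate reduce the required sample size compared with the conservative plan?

146

Conservative (p = 0.5): n = 1.960² × 0.25 / 0.065² ≈ 227.31 → 228.
Using p = 0.90: p(1−p) = 0.0900, so n = 1.960² × 0.0900 / 0.065² ≈ 81.83 → 82.
Reduction: 228 − 82 = 146.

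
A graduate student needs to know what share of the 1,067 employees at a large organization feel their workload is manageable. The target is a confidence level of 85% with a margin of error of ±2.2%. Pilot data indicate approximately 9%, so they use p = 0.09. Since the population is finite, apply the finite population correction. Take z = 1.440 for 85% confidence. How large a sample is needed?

Unadjusted: n₀ = 1.440² × 0.09 × 0.91 / 0.022² ≈ 350.88, so n₀ = 351.
Finite population correction with N = 1,067: n = n₀ / (1 + (n₀−1)/N) = 351 / (1 + 350/1067) = 351 / 1.3280 ≈ 264.30.
Rounding up, n = 265.

265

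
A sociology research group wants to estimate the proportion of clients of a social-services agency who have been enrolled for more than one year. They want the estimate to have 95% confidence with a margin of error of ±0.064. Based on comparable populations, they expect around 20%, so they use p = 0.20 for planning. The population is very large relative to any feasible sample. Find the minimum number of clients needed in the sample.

151

For 95% confidence, z = 1.960.
With p = 0.20, p(1−p) = 0.1600.
n = z²·p(1−p)/E² = 1.960² × 0.1600 / 0.064² = 3.8416 × 0.1600 / 0.004096 ≈ 150.06.
Rounding up gives n = 151.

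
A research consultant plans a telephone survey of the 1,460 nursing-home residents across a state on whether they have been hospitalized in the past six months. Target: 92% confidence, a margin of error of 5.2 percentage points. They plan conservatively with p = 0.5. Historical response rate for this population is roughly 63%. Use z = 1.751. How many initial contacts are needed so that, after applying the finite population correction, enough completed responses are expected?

378

Completed interviews needed (unadjusted): n₀ = 1.751² × 0.2500 / 0.052² ≈ 283.47 → 284.
FPC for N = 1,460: n = 284 / (1 + 283/1460) = 284 / 1.1938 ≈ 237.89 → 238.
At a 63% response rate, contacts needed = 238 / 0.63 ≈ 377.78 → 378.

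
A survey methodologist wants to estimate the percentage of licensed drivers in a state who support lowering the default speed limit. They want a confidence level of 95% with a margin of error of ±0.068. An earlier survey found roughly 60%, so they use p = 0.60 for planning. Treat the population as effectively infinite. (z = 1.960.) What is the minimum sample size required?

200

With p = 0.60, p(1−p) = 0.2400.
n = z²·p(1−p)/E² = 1.960² × 0.2400 / 0.068² = 3.8416 × 0.2400 / 0.004624 ≈ 199.39.
Rounding up gives n = 200.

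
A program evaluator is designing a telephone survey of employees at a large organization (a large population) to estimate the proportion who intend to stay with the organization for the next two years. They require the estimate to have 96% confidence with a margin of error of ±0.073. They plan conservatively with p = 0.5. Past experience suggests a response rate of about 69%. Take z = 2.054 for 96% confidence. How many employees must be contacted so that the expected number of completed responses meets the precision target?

287

Completed interviews needed: n₀ = 2.054² × 0.2500 / 0.073² ≈ 197.92 → 198.
At a 69% response rate, contacts needed = 198 / 0.69 ≈ 286.96 → 287.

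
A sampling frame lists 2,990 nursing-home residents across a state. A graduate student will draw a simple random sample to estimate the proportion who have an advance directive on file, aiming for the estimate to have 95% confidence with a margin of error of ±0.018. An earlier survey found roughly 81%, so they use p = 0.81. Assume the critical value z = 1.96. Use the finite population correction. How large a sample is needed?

Unadjusted: n₀ = 1.96² × 0.81 × 0.19 / 0.018² ≈ 1824.76, so n₀ = 1825.
Finite population correction with N = 2,990: n = n₀ / (1 + (n₀−1)/N) = 1825 / (1 + 1824/2990) = 1825 / 1.6100 ≈ 1133.52.
Rounding up, n = 1134.

1134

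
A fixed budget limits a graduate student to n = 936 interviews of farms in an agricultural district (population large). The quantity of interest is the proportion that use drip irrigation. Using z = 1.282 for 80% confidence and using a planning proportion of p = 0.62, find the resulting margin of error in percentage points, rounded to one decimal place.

2.0

SE(p̂) = √[p(1−p)/n] = √[0.2356/936] = 0.01587.
E = z × SE = 1.282 × 0.01587 = 0.02034, or 2.0 percentage points.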